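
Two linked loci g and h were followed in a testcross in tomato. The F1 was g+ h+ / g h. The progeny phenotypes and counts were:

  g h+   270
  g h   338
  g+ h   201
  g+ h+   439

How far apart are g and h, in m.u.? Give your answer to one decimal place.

The recombinant classes are g+ h and g h+: 201 + 270 = 471.
Recombination frequency = 471/1248 = 0.3774 ≈ 37.7%, i.e. 37.7 m.u.

37.7 m.u.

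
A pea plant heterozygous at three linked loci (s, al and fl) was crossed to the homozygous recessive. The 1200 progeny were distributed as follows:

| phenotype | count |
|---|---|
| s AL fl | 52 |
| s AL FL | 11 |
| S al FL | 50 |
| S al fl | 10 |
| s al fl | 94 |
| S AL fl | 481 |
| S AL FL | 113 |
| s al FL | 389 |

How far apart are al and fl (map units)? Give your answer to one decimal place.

The two most frequent reciprocal classes, S AL fl and s al FL, are the parental types, so the F1 was S AL fl / s al FL.
The two rarest classes, S al fl and s AL FL, are the double crossovers. Comparing them with the parentals, only the al allele has switched, so al is the middle locus and the order is s – al – fl.
Crossovers in the al–fl interval produce the single-crossover classes S AL FL and s al fl (113 + 94 = 207) plus the double crossovers (21).
RF(al–fl) = (207 + 21) / 1200 = 228/1200 = 0.1900 → 19.0 map units.

19.0 map units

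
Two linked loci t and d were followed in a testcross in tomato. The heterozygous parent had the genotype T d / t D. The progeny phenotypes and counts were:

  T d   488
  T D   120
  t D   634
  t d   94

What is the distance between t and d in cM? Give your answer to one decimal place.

The recombinant classes are T D and t d: 120 + 94 = 214.
Recombination frequency = 214/1336 = 0.1602 ≈ 16.0%, i.e. 16.0 cM.

16.0 cM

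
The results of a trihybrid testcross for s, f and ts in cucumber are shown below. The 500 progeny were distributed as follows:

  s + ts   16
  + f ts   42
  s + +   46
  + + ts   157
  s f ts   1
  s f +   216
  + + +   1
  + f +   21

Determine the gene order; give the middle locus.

The two most frequent reciprocal classes, s f + and + + ts, are the parental types, so the F1 was s f + / + + ts.
The two rarest classes, s f ts and + + +, are the double crossovers. Comparing them with the parentals, only the ts allele has switched, so ts is the middle locus and the order is s – ts – f.

ts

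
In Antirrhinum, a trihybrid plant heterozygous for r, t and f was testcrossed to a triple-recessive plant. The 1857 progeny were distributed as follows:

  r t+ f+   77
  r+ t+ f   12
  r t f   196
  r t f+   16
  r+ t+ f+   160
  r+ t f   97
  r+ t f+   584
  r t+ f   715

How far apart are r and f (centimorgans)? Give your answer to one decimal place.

10.9 centimorgans

The two most frequent reciprocal classes, r t+ f and r+ t f+, are the parental types, so the F1 was r t+ f / r+ t f+.
The two rarest classes, r+ t+ f and r t f+, are the double crossovers. Comparing them with the parentals, only the r allele has switched, so r is the middle locus and the order is f – r – t.
Crossovers in the f–r interval produce the single-crossover classes r t+ f+ and r+ t f (77 + 97 = 174) plus the double crossovers (28).
RF(f–r) = (174 + 28) / 1857 = 202/1857 = 0.1088 → 10.9 centimorgans.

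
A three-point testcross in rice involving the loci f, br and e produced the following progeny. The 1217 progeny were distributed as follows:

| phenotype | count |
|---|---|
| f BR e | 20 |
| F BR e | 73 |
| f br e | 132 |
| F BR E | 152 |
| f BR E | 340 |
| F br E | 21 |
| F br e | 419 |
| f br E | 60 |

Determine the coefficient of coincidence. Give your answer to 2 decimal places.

The two most frequent reciprocal classes, f BR E and F br e, are the parental types, so the F1 was f BR E / F br e.
The two rarest classes, f BR e and F br E, are the double crossovers. Comparing them with the parentals, only the e allele has switched, so e is the middle locus and the order is br – e – f.
br–e: (133 + 41)/1217 = 0.1430; e–f: (284 + 41)/1217 = 0.2671.
Expected DCO frequency = 0.1430 × 0.2671 ≈ 0.03820; observed = 41/1217 ≈ 0.03369.
Coefficient of coincidence = 0.03369/0.03820 ≈ 0.88.

0.88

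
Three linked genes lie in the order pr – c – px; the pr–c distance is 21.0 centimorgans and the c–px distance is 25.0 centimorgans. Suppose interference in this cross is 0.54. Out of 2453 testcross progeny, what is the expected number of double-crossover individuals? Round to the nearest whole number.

59

Map distances give recombination frequencies of 0.210 and 0.250 for the two intervals.
With interference 0.54 (so coincidence = 0.46), expected double-crossover frequency = 0.210 × 0.250 × 0.46 = 0.02415.
Expected number = 0.02415 × 2453 = 59.24 ≈ 59.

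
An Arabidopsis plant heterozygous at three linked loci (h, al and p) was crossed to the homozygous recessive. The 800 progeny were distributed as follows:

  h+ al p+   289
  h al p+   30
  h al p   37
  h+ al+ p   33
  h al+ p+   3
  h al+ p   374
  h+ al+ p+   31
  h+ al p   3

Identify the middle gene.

The two most frequent reciprocal classes, h al+ p and h+ al p+, are the parental types, so the F1 was h al+ p / h+ al p+.
The two rarest classes, h al+ p+ and h+ al p, are the double crossovers. Comparing them with the parentals, only the p allele has switched, so p is the middle locus and the order is al – p – h.

p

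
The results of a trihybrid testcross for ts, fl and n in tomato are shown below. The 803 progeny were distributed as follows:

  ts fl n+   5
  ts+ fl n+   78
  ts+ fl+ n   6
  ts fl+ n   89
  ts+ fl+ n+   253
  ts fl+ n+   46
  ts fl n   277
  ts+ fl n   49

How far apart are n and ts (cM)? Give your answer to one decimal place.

13.2 cM

The two most frequent reciprocal classes, ts fl n and ts+ fl+ n+, are the parental types, so the F1 was ts fl n / ts+ fl+ n+.
The two rarest classes, ts fl n+ and ts+ fl+ n, are the double crossovers. Comparing them with the parentals, only the n allele has switched, so n is the middle locus and the order is ts – n – fl.
Crossovers in the ts–n interval produce the single-crossover classes ts+ fl n and ts fl+ n+ (49 + 46 = 95) plus the double crossovers (11).
RF(ts–n) = (95 + 11) / 803 = 106/803 = 0.1320 → 13.2 cM.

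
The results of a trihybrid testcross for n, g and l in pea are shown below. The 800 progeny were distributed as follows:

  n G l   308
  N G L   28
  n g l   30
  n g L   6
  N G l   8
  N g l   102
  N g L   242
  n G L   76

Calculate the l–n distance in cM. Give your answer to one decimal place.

The two most frequent reciprocal classes, N g L and n G l, are the parental types, so the F1 was N g L / n G l.
The two rarest classes, n g L and N G l, are the double crossovers. Comparing them with the parentals, only the n allele has switched, so n is the middle locus and the order is l – n – g.
Crossovers in the l–n interval produce the single-crossover classes N g l and n G L (102 + 76 = 178) plus the double crossovers (14).
RF(l–n) = (178 + 14) / 800 = 192/800 = 0.2400 → 24.0 cM.

24.0 cM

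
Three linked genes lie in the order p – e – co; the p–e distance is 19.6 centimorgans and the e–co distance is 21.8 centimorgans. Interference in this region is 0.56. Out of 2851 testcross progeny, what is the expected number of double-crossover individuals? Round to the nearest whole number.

54

Map distances give recombination frequencies of 0.196 and 0.218 for the two intervals.
With interference 0.56 (so coincidence = 0.44), expected double-crossover frequency = 0.196 × 0.218 × 0.44 = 0.01880.
Expected number = 0.01880 × 2851 = 53.60 ≈ 54.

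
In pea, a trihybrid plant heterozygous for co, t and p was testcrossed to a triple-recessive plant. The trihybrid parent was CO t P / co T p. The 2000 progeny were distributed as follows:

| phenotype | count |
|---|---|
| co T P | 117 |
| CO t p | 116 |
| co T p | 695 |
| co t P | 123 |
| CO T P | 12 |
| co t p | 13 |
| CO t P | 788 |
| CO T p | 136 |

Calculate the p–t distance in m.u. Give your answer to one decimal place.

The two rarest classes, CO T P and co t p, are the double crossovers. Comparing them with the parentals, only the t allele has switched, so t is the middle locus and the order is p – t – co.
Crossovers in the p–t interval produce the single-crossover classes CO t p and co T P (116 + 117 = 233) plus the double crossovers (25).
RF(p–t) = (233 + 25) / 2000 = 258/2000 = 0.1290 → 12.9 m.u.

12.9 m.u.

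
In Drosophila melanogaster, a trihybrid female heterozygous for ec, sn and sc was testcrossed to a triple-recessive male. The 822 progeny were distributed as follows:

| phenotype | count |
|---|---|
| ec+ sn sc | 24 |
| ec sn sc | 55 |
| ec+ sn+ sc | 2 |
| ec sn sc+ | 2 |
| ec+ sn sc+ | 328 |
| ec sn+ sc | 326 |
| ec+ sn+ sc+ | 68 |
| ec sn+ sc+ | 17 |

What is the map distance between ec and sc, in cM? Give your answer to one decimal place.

The two most frequent reciprocal classes, ec+ sn sc+ and ec sn+ sc, are the parental types, so the F1 was ec+ sn sc+ / ec sn+ sc.
The two rarest classes, ec sn sc+ and ec+ sn+ sc, are the double crossovers. Comparing them with the parentals, only the ec allele has switched, so ec is the middle locus and the order is sc – ec – sn.
Crossovers in the sc–ec interval produce the single-crossover classes ec+ sn sc and ec sn+ sc+ (24 + 17 = 41) plus the double crossovers (4).
RF(sc–ec) = (41 + 4) / 822 = 45/822 = 0.0547 → 5.5 cM.

5.5 cM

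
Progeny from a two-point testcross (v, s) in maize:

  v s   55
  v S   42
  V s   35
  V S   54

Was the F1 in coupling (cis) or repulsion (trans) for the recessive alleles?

cis

The two most frequent classes are V S (54) and v s (55); these are the parental (non-recombinant) types.
So the F1 carried V S on one chromosome and v s on the other — the recessive alleles are on the same chromosome (cis / coupling).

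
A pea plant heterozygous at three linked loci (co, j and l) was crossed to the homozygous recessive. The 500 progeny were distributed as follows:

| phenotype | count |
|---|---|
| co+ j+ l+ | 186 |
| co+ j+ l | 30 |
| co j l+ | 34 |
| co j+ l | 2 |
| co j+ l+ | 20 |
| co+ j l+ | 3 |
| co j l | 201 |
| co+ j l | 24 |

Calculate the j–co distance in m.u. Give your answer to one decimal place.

9.8 m.u.

The two most frequent reciprocal classes, co+ j+ l+ and co j l, are the parental types, so the F1 was co+ j+ l+ / co j l.
The two rarest classes, co+ j l+ and co j+ l, are the double crossovers. Comparing them with the parentals, only the j allele has switched, so j is the middle locus and the order is co – j – l.
Crossovers in the co–j interval produce the single-crossover classes co j+ l+ and co+ j l (20 + 24 = 44) plus the double crossovers (5).
RF(co–j) = (44 + 5) / 500 = 49/500 = 0.0980 → 9.8 m.u.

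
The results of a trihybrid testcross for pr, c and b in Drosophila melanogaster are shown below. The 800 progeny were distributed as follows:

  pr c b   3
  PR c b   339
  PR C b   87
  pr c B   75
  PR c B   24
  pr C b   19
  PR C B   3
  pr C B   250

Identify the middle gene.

pr

The two most frequent reciprocal classes, PR c b and pr C B, are the parental types, so the F1 was PR c b / pr C B.
The two rarest classes, pr c b and PR C B, are the double crossovers. Comparing them with the parentals, only the pr allele has switched, so pr is the middle locus and the order is b – pr – c.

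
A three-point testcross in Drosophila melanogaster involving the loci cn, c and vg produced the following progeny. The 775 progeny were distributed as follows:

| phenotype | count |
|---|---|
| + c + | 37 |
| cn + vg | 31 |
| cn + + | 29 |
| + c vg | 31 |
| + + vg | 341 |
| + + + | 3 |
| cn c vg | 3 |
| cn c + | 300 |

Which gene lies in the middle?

The two most frequent reciprocal classes, + + vg and cn c +, are the parental types, so the F1 was + + vg / cn c +.
The two rarest classes, + + + and cn c vg, are the double crossovers. Comparing them with the parentals, only the vg allele has switched, so vg is the middle locus and the order is c – vg – cn.

vg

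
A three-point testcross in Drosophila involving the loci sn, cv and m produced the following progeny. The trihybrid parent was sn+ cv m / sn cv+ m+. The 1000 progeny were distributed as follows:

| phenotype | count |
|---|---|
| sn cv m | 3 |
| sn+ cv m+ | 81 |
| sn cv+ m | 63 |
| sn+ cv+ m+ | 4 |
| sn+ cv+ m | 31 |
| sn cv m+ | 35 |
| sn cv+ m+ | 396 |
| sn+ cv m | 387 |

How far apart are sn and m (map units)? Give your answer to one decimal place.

The two rarest classes, sn cv m and sn+ cv+ m+, are the double crossovers. Comparing them with the parentals, only the sn allele has switched, so sn is the middle locus and the order is cv – sn – m.
Crossovers in the sn–m interval produce the single-crossover classes sn+ cv m+ and sn cv+ m (81 + 63 = 144) plus the double crossovers (7).
RF(sn–m) = (144 + 7) / 1000 = 151/1000 = 0.1510 → 15.1 map units.

15.1 map units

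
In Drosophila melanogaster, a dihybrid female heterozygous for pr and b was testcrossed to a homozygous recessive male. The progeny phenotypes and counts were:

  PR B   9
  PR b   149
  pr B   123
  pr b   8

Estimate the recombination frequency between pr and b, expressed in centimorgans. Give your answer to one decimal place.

The two most frequent classes, PR b (149) and pr B (123), are the parental types, so the F1 was PR b / pr B.
The recombinant classes are PR B and pr b: 9 + 8 = 17.
Recombination frequency = 17/289 = 0.0588 ≈ 5.9%, i.e. 5.9 centimorgans.

5.9 centimorgans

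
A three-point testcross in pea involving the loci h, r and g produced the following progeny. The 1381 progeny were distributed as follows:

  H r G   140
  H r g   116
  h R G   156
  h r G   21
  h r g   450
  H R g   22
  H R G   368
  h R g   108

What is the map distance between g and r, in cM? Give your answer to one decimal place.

The two most frequent reciprocal classes, H R G and h r g, are the parental types, so the F1 was H R G / h r g.
The two rarest classes, H R g and h r G, are the double crossovers. Comparing them with the parentals, only the g allele has switched, so g is the middle locus and the order is r – g – h.
Crossovers in the r–g interval produce the single-crossover classes H r G and h R g (140 + 108 = 248) plus the double crossovers (43).
RF(r–g) = (248 + 43) / 1381 = 291/1381 = 0.2107 → 21.1 cM.

21.1 cM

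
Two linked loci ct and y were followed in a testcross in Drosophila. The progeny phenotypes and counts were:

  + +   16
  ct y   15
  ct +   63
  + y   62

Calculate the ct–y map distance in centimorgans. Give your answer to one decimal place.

19.9 centimorgans

The two most frequent classes, + y (62) and ct + (63), are the parental types, so the F1 was + y / ct +.
The recombinant classes are + + and ct y: 16 + 15 = 31.
Recombination frequency = 31/156 = 0.1987 ≈ 19.9%, i.e. 19.9 centimorgans.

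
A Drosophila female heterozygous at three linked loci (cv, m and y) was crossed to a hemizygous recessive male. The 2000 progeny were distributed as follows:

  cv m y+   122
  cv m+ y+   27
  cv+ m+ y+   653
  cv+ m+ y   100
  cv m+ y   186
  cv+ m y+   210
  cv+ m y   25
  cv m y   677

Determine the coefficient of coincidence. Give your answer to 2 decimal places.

0.85

The two most frequent reciprocal classes, cv+ m+ y+ and cv m y, are the parental types, so the F1 was cv+ m+ y+ / cv m y.
The two rarest classes, cv m+ y+ and cv+ m y, are the double crossovers. Comparing them with the parentals, only the cv allele has switched, so cv is the middle locus and the order is m – cv – y.
m–cv: (396 + 52)/2000 = 0.2240; cv–y: (222 + 52)/2000 = 0.1370.
Expected DCO frequency = 0.2240 × 0.1370 ≈ 0.03069; observed = 52/2000 ≈ 0.02600.
Coefficient of coincidence = 0.02600/0.03069 ≈ 0.85.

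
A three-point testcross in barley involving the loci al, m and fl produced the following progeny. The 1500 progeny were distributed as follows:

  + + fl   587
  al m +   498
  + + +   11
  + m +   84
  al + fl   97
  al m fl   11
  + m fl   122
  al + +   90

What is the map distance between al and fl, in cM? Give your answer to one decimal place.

13.5 cM

The two most frequent reciprocal classes, al m + and + + fl, are the parental types, so the F1 was al m + / + + fl.
The two rarest classes, al m fl and + + +, are the double crossovers. Comparing them with the parentals, only the fl allele has switched, so fl is the middle locus and the order is al – fl – m.
Crossovers in the al–fl interval produce the single-crossover classes + m + and al + fl (84 + 97 = 181) plus the double crossovers (22).
RF(al–fl) = (181 + 22) / 1500 = 203/1500 = 0.1353 → 13.5 cM.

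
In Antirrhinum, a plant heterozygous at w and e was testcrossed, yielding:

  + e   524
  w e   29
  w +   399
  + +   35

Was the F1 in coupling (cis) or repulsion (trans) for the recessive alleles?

The two most frequent classes are + e (524) and w + (399); these are the parental (non-recombinant) types.
So the F1 carried + e on one chromosome and w + on the other — the recessive alleles are on opposite chromosomes (trans / repulsion).

trans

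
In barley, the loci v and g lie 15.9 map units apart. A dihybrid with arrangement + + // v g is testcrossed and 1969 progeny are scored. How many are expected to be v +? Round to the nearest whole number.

A map distance of 15.9 map units corresponds to a recombination frequency of 0.159.
The F1 is + + / v g, so v + is a recombinant gamete class with expected frequency r/2 = 0.159/2 = 0.0795.
Expected number = 0.0795 × 1969 = 156.54 ≈ 157.

157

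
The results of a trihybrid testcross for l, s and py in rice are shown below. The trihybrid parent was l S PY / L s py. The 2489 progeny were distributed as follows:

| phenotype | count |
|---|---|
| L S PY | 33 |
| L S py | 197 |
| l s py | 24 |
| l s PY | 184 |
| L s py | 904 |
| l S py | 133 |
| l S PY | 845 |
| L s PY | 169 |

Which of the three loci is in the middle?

The two rarest classes, L S PY and l s py, are the double crossovers. Comparing them with the parentals, only the l allele has switched, so l is the middle locus and the order is py – l – s.

l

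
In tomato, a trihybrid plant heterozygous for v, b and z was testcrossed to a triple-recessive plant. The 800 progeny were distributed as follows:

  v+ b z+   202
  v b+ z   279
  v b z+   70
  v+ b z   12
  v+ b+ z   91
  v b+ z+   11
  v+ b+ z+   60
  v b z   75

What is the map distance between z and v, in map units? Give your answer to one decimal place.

23.0 map units

The two most frequent reciprocal classes, v b+ z and v+ b z+, are the parental types, so the F1 was v b+ z / v+ b z+.
The two rarest classes, v b+ z+ and v+ b z, are the double crossovers. Comparing them with the parentals, only the z allele has switched, so z is the middle locus and the order is v – z – b.
Crossovers in the v–z interval produce the single-crossover classes v+ b+ z and v b z+ (91 + 70 = 161) plus the double crossovers (23).
RF(v–z) = (161 + 23) / 800 = 184/800 = 0.2300 → 23.0 map units.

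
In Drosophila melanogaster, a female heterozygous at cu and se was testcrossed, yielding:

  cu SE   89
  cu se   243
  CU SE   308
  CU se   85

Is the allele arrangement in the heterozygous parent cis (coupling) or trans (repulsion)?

The two most frequent classes are CU SE (308) and cu se (243); these are the parental (non-recombinant) types.
So the F1 carried CU SE on one chromosome and cu se on the other — the recessive alleles are on the same chromosome (cis / coupling).

cis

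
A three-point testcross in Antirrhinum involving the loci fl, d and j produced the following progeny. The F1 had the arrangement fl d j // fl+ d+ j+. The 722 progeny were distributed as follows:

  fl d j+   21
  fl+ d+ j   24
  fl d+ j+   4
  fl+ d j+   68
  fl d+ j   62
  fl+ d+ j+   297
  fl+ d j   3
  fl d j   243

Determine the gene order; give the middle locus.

The two rarest classes, fl+ d j and fl d+ j+, are the double crossovers. Comparing them with the parentals, only the fl allele has switched, so fl is the middle locus and the order is j – fl – d.

fl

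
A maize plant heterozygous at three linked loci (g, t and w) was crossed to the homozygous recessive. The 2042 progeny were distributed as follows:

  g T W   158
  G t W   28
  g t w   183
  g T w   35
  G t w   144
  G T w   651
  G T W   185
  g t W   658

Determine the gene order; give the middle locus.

The two most frequent reciprocal classes, g t W and G T w, are the parental types, so the F1 was g t W / G T w.
The two rarest classes, G t W and g T w, are the double crossovers. Comparing them with the parentals, only the g allele has switched, so g is the middle locus and the order is t – g – w.

g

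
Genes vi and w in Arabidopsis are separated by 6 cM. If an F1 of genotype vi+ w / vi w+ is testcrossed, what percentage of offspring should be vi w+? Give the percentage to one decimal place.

47.0%

A map distance of 6 cM corresponds to a recombination frequency of 0.060.
The F1 is vi+ w / vi w+, so vi w+ is a parental gamete class with expected frequency (1 − r)/2 = 0.940/2 = 0.4700.
That is 0.4700 = 47.0% of the progeny.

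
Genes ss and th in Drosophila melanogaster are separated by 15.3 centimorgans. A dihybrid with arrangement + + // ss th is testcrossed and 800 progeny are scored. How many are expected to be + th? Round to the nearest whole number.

61

A map distance of 15.3 centimorgans corresponds to a recombination frequency of 0.153.
The F1 is + + / ss th, so + th is a recombinant gamete class with expected frequency r/2 = 0.153/2 = 0.0765.
Expected number = 0.0765 × 800 = 61.20 ≈ 61.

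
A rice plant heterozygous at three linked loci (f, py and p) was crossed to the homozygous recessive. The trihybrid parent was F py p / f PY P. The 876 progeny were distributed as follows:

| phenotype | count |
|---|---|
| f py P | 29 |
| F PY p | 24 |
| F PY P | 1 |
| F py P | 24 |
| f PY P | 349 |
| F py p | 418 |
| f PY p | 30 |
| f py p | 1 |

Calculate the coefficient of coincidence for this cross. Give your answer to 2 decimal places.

The two rarest classes, f py p and F PY P, are the double crossovers. Comparing them with the parentals, only the f allele has switched, so f is the middle locus and the order is p – f – py.
p–f: (54 + 2)/876 = 0.0639; f–py: (53 + 2)/876 = 0.0628.
Expected DCO frequency = 0.0639 × 0.0628 ≈ 0.00401; observed = 2/876 ≈ 0.00228.
Coefficient of coincidence = 0.00228/0.00401 ≈ 0.57.

0.57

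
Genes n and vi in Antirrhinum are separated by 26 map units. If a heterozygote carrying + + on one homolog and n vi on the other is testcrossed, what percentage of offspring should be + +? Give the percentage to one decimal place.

37.0%

A map distance of 26 map units corresponds to a recombination frequency of 0.260.
The F1 is + + / n vi, so + + is a parental gamete class with expected frequency (1 − r)/2 = 0.740/2 = 0.3700.
That is 0.3700 = 37.0% of the progeny.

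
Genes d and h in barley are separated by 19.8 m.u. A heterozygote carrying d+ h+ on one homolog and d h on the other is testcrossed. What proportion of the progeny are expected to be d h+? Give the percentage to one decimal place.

9.9%

A map distance of 19.8 m.u. corresponds to a recombination frequency of 0.198.
The F1 is d+ h+ / d h, so d h+ is a recombinant gamete class with expected frequency r/2 = 0.198/2 = 0.0990.
That is 0.0990 = 9.9% of the progeny.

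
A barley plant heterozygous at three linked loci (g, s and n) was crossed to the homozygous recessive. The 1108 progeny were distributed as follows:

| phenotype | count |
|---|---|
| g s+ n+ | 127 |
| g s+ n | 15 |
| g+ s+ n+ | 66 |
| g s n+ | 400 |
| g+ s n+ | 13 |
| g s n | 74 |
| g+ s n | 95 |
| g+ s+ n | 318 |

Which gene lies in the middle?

The two most frequent reciprocal classes, g+ s+ n and g s n+, are the parental types, so the F1 was g+ s+ n / g s n+.
The two rarest classes, g s+ n and g+ s n+, are the double crossovers. Comparing them with the parentals, only the g allele has switched, so g is the middle locus and the order is s – g – n.

g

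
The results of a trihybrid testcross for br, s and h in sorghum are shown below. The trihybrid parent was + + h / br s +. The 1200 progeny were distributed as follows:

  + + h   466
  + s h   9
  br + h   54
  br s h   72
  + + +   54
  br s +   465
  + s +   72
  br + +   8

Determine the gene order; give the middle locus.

s

The two rarest classes, + s h and br + +, are the double crossovers. Comparing them with the parentals, only the s allele has switched, so s is the middle locus and the order is h – s – br.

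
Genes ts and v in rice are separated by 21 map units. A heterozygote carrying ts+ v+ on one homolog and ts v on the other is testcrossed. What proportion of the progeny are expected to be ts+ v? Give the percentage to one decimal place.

A map distance of 21 map units corresponds to a recombination frequency of 0.210.
The F1 is ts+ v+ / ts v, so ts+ v is a recombinant gamete class with expected frequency r/2 = 0.210/2 = 0.1050.
That is 0.1050 = 10.5% of the progeny.

10.5%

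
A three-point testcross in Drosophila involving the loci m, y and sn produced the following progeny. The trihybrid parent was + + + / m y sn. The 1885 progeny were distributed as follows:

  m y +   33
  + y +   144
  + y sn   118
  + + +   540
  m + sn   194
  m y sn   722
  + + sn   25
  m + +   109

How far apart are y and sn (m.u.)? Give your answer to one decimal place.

21.0 m.u.

The two rarest classes, + + sn and m y +, are the double crossovers. Comparing them with the parentals, only the sn allele has switched, so sn is the middle locus and the order is y – sn – m.
Crossovers in the y–sn interval produce the single-crossover classes + y + and m + sn (144 + 194 = 338) plus the double crossovers (58).
RF(y–sn) = (338 + 58) / 1885 = 396/1885 = 0.2101 → 21.0 m.u.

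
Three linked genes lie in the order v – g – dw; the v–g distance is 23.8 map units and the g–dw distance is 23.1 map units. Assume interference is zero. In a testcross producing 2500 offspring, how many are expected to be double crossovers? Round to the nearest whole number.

137

Map distances give recombination frequencies of 0.238 and 0.231 for the two intervals.
With no interference, expected double-crossover frequency = 0.238 × 0.231 = 0.05498.
Expected number = 0.05498 × 2500 = 137.45 ≈ 137.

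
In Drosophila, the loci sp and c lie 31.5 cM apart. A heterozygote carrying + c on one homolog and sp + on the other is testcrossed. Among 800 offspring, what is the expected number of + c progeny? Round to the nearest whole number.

274

A map distance of 31.5 cM corresponds to a recombination frequency of 0.315.
The F1 is + c / sp +, so + c is a parental gamete class with expected frequency (1 − r)/2 = 0.685/2 = 0.3425.
Expected number = 0.3425 × 800 = 274.00 ≈ 274.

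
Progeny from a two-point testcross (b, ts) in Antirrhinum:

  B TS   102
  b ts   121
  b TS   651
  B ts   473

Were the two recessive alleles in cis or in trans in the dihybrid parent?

The two most frequent classes are B ts (473) and b TS (651); these are the parental (non-recombinant) types.
So the F1 carried B ts on one chromosome and b TS on the other — the recessive alleles are on opposite chromosomes (trans / repulsion).

trans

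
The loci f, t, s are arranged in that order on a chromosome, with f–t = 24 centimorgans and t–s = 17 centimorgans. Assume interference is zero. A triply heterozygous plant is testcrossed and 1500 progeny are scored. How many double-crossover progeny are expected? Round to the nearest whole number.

Map distances give recombination frequencies of 0.240 and 0.170 for the two intervals.
With no interference, expected double-crossover frequency = 0.240 × 0.170 = 0.04080.
Expected number = 0.04080 × 1500 = 61.20 ≈ 61.

61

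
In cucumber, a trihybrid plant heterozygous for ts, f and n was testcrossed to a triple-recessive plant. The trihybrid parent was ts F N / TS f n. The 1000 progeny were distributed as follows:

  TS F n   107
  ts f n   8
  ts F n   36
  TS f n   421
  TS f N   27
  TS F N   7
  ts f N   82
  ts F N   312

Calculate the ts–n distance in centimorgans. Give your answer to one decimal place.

The two rarest classes, TS F N and ts f n, are the double crossovers. Comparing them with the parentals, only the ts allele has switched, so ts is the middle locus and the order is n – ts – f.
Crossovers in the n–ts interval produce the single-crossover classes ts F n and TS f N (36 + 27 = 63) plus the double crossovers (15).
RF(n–ts) = (63 + 15) / 1000 = 78/1000 = 0.0780 → 7.8 centimorgans.

7.8 centimorgans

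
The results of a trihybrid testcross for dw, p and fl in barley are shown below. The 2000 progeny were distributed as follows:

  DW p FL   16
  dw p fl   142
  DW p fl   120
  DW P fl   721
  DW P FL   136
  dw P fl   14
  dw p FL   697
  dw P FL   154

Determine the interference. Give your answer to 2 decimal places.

0.36

The two most frequent reciprocal classes, dw p FL and DW P fl, are the parental types, so the F1 was dw p FL / DW P fl.
The two rarest classes, DW p FL and dw P fl, are the double crossovers. Comparing them with the parentals, only the dw allele has switched, so dw is the middle locus and the order is p – dw – fl.
p–dw: (274 + 30)/2000 = 0.1520; dw–fl: (278 + 30)/2000 = 0.1540.
Expected DCO frequency = 0.1520 × 0.1540 ≈ 0.02341; observed = 30/2000 ≈ 0.01500.
Coefficient of coincidence = 0.01500/0.02341 ≈ 0.64; interference = 1 − 0.64 = 0.36.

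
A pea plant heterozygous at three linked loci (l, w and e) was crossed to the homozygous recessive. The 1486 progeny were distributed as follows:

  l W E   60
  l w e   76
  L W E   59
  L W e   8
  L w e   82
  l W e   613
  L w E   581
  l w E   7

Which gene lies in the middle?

The two most frequent reciprocal classes, l W e and L w E, are the parental types, so the F1 was l W e / L w E.
The two rarest classes, L W e and l w E, are the double crossovers. Comparing them with the parentals, only the l allele has switched, so l is the middle locus and the order is e – l – w.

l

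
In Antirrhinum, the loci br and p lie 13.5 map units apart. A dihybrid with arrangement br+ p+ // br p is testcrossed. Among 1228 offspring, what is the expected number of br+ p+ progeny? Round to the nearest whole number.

A map distance of 13.5 map units corresponds to a recombination frequency of 0.135.
The F1 is br+ p+ / br p, so br+ p+ is a parental gamete class with expected frequency (1 − r)/2 = 0.865/2 = 0.4325.
Expected number = 0.4325 × 1228 = 531.11 ≈ 531.

531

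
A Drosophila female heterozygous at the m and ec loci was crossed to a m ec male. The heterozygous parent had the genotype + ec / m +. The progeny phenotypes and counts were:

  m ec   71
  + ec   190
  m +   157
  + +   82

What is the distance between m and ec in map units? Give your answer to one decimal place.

30.6 map units

The recombinant classes are + + and m ec: 82 + 71 = 153.
Recombination frequency = 153/500 = 0.3060 ≈ 30.6%, i.e. 30.6 map units.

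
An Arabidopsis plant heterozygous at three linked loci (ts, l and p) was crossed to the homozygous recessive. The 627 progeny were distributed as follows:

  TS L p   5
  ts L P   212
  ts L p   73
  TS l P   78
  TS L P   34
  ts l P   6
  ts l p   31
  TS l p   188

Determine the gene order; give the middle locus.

The two most frequent reciprocal classes, TS l p and ts L P, are the parental types, so the F1 was TS l p / ts L P.
The two rarest classes, TS L p and ts l P, are the double crossovers. Comparing them with the parentals, only the l allele has switched, so l is the middle locus and the order is p – l – ts.

l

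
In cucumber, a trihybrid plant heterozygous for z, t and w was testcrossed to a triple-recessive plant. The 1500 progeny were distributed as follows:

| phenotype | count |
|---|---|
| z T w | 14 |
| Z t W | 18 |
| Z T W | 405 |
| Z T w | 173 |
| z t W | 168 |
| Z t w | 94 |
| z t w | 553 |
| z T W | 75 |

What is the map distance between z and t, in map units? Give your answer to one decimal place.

The two most frequent reciprocal classes, Z T W and z t w, are the parental types, so the F1 was Z T W / z t w.
The two rarest classes, Z t W and z T w, are the double crossovers. Comparing them with the parentals, only the t allele has switched, so t is the middle locus and the order is w – t – z.
Crossovers in the t–z interval produce the single-crossover classes z T W and Z t w (75 + 94 = 169) plus the double crossovers (32).
RF(t–z) = (169 + 32) / 1500 = 201/1500 = 0.1340 → 13.4 map units.

13.4 map units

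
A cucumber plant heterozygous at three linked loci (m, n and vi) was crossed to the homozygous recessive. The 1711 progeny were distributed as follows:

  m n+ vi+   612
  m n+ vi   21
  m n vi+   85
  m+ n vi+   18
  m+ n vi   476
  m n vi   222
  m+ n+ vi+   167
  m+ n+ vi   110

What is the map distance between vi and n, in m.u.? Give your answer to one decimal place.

The two most frequent reciprocal classes, m+ n vi and m n+ vi+, are the parental types, so the F1 was m+ n vi / m n+ vi+.
The two rarest classes, m+ n vi+ and m n+ vi, are the double crossovers. Comparing them with the parentals, only the vi allele has switched, so vi is the middle locus and the order is m – vi – n.
Crossovers in the vi–n interval produce the single-crossover classes m+ n+ vi and m n vi+ (110 + 85 = 195) plus the double crossovers (39).
RF(vi–n) = (195 + 39) / 1711 = 234/1711 = 0.1368 → 13.7 m.u.

13.7 m.u.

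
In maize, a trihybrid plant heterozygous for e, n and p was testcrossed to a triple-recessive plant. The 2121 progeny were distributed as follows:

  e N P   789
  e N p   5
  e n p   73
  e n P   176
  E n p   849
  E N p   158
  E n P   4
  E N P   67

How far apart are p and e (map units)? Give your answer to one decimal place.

7.0 map units

The two most frequent reciprocal classes, E n p and e N P, are the parental types, so the F1 was E n p / e N P.
The two rarest classes, E n P and e N p, are the double crossovers. Comparing them with the parentals, only the p allele has switched, so p is the middle locus and the order is n – p – e.
Crossovers in the p–e interval produce the single-crossover classes e n p and E N P (73 + 67 = 140) plus the double crossovers (9).
RF(p–e) = (140 + 9) / 2121 = 149/2121 = 0.0702 → 7.0 map units.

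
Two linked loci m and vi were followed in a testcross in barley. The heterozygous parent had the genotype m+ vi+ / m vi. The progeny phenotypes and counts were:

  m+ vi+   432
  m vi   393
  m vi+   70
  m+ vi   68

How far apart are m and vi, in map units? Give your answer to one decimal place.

14.3 map units

The recombinant classes are m+ vi and m vi+: 68 + 70 = 138.
Recombination frequency = 138/963 = 0.1433 ≈ 14.3%, i.e. 14.3 map units.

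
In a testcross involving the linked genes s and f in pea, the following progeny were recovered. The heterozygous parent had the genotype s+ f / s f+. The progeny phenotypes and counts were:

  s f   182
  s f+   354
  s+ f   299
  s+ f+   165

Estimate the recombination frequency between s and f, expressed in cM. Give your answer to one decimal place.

The recombinant classes are s+ f+ and s f: 165 + 182 = 347.
Recombination frequency = 347/1000 = 0.3470 ≈ 34.7%, i.e. 34.7 cM.

34.7 cM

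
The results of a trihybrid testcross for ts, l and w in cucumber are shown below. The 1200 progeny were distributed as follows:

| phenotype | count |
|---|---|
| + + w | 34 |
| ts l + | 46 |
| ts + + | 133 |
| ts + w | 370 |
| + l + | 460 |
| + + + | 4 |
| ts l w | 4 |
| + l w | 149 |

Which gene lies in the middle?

l

The two most frequent reciprocal classes, + l + and ts + w, are the parental types, so the F1 was + l + / ts + w.
The two rarest classes, + + + and ts l w, are the double crossovers. Comparing them with the parentals, only the l allele has switched, so l is the middle locus and the order is w – l – ts.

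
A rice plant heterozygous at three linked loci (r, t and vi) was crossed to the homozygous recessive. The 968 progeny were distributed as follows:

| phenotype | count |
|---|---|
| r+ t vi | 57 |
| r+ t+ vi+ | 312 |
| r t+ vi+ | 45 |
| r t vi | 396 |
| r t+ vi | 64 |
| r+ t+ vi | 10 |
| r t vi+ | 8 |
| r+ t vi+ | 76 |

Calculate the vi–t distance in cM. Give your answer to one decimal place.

The two most frequent reciprocal classes, r+ t+ vi+ and r t vi, are the parental types, so the F1 was r+ t+ vi+ / r t vi.
The two rarest classes, r+ t+ vi and r t vi+, are the double crossovers. Comparing them with the parentals, only the vi allele has switched, so vi is the middle locus and the order is t – vi – r.
Crossovers in the t–vi interval produce the single-crossover classes r+ t vi+ and r t+ vi (76 + 64 = 140) plus the double crossovers (18).
RF(t–vi) = (140 + 18) / 968 = 158/968 = 0.1632 → 16.3 cM.

16.3 cM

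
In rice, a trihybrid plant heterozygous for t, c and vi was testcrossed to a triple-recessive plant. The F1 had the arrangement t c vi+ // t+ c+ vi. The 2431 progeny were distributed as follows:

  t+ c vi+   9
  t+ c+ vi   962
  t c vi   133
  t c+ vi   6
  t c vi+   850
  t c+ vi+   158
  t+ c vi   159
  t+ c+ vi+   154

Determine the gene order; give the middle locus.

The two rarest classes, t+ c vi+ and t c+ vi, are the double crossovers. Comparing them with the parentals, only the t allele has switched, so t is the middle locus and the order is vi – t – c.

t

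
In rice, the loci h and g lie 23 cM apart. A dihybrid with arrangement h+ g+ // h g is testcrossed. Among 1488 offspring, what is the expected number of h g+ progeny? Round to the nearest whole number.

171

A map distance of 23 cM corresponds to a recombination frequency of 0.230.
The F1 is h+ g+ / h g, so h g+ is a recombinant gamete class with expected frequency r/2 = 0.230/2 = 0.1150.
Expected number = 0.1150 × 1488 = 171.12 ≈ 171.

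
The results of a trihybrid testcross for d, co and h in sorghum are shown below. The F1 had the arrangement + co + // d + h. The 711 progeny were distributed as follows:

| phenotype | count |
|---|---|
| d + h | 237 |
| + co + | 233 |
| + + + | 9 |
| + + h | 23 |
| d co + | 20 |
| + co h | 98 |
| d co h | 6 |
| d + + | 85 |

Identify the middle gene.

co

The two rarest classes, + + + and d co h, are the double crossovers. Comparing them with the parentals, only the co allele has switched, so co is the middle locus and the order is d – co – h.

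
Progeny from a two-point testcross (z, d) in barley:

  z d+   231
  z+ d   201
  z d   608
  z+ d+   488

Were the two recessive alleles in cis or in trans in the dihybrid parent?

cis

The two most frequent classes are z+ d+ (488) and z d (608); these are the parental (non-recombinant) types.
So the F1 carried z+ d+ on one chromosome and z d on the other — the recessive alleles are on the same chromosome (cis / coupling).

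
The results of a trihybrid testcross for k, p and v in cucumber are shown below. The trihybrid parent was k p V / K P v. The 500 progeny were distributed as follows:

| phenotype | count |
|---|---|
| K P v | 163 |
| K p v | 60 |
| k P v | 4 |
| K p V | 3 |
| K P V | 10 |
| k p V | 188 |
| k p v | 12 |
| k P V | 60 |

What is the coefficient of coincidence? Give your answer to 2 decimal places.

The two rarest classes, K p V and k P v, are the double crossovers. Comparing them with the parentals, only the k allele has switched, so k is the middle locus and the order is v – k – p.
v–k: (22 + 7)/500 = 0.0580; k–p: (120 + 7)/500 = 0.2540.
Expected DCO frequency = 0.0580 × 0.2540 ≈ 0.01473; observed = 7/500 ≈ 0.01400.
Coefficient of coincidence = 0.01400/0.01473 ≈ 0.95.

0.95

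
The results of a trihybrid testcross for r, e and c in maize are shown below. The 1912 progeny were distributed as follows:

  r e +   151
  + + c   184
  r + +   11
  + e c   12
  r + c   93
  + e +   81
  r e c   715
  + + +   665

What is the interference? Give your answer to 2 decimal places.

The two most frequent reciprocal classes, r e c and + + +, are the parental types, so the F1 was r e c / + + +.
The two rarest classes, + e c and r + +, are the double crossovers. Comparing them with the parentals, only the r allele has switched, so r is the middle locus and the order is e – r – c.
e–r: (174 + 23)/1912 = 0.1030; r–c: (335 + 23)/1912 = 0.1872.
Expected DCO frequency = 0.1030 × 0.1872 ≈ 0.01928; observed = 23/1912 ≈ 0.01203.
Coefficient of coincidence = 0.01203/0.01928 ≈ 0.62; interference = 1 − 0.62 = 0.38.

0.38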